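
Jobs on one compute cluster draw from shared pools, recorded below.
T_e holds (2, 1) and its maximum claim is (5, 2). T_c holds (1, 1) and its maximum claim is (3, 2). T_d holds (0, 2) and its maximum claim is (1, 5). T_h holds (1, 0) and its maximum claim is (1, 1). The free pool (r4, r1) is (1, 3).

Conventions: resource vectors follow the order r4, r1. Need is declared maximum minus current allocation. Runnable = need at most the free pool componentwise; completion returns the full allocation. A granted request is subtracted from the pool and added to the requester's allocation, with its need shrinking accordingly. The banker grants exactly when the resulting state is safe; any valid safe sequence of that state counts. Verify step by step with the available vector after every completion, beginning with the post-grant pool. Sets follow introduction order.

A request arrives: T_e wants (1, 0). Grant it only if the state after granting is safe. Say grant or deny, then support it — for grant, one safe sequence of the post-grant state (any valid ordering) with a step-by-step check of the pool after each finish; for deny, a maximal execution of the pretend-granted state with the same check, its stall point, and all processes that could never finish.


DENY — the pretend-granted state is unsafe.
Key observation: no order helps: past T_h, T_d, the free pool tops out at (1, 5), below what each blocked process needs in r4.
After a pretend grant, a maximal execution: T_h, T_d — then nothing else fits. Step-by-step check:
  pool = (0, 3)
  T_h: need (0, 1) fits (0, 3); releases (1, 0), pool now (1, 3)
  T_d: need (1, 3) fits (1, 3); releases (0, 2), pool now (1, 5)
  T_e still needs (2, 1) but only (1, 5) is free — short on r4
  T_c still needs (2, 1) but only (1, 5) is free — short on r4
Post-grant, the permanently blocked set is T_e and T_c.


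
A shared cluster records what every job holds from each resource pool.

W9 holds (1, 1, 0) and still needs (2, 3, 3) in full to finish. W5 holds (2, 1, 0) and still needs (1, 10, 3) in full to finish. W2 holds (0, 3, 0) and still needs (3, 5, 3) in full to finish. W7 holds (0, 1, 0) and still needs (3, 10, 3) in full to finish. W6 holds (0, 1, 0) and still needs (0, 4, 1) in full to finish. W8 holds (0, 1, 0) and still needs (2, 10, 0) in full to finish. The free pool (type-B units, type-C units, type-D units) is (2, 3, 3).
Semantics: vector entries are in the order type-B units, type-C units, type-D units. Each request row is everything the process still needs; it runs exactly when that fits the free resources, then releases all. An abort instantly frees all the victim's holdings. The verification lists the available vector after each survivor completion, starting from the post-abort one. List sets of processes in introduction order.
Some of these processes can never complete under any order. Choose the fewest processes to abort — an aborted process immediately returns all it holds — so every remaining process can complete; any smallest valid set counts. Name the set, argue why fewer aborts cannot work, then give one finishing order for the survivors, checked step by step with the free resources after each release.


Minimum abort set: W5 and W7.
Key observation: W8 was stuck for good until W5 and W7 gave back (2, 2, 0); in the order shown it finishes at step 4.
Why nothing smaller works — every single abort fails: W9 alone leaves W5 blocked (short on type-C units); W5 alone leaves W7 blocked (short on type-C units); W2 alone leaves W5 blocked (short on type-C units); W7 alone leaves W5 blocked (short on type-C units); W6 alone leaves W5 blocked (short on type-C units); W8 alone leaves W5 blocked (short on type-C units).
Survivors finish in the order: W9, W2, W6, W8. Walking it through (pool after the aborts first):
  pool = (4, 5, 3)
  W9: need (2, 3, 3) fits (4, 5, 3); releases (1, 1, 0), pool now (5, 6, 3)
  W2: need (3, 5, 3) fits (5, 6, 3); releases (0, 3, 0), pool now (5, 9, 3)
  W6: need (0, 4, 1) fits (5, 9, 3); releases (0, 1, 0), pool now (5, 10, 3)
  W8: need (2, 10, 0) fits (5, 10, 3); releases (0, 1, 0), pool now (5, 11, 3)


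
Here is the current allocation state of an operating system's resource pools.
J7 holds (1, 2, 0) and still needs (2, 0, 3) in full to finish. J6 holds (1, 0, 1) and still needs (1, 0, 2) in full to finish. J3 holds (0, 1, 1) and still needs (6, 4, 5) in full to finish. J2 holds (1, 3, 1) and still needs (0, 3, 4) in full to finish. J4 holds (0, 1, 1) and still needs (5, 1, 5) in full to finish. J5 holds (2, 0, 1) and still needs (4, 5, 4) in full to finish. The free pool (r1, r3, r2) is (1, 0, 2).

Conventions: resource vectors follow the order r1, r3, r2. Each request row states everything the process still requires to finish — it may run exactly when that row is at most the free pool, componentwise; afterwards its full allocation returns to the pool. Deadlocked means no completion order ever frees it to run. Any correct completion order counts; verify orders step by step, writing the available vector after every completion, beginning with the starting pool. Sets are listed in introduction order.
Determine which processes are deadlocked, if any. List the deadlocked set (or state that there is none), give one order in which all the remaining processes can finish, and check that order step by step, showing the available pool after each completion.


The deadlocked set is J3, J2, J4 and J5.
Key observation: once J6, J7 finish, the pool peaks at (3, 2, 3) — and every remaining process still needs more r2 than that.
The rest can finish in the order J6, J7. Walking it through:
  pool = (1, 0, 2)
  J6 needs (1, 0, 2) <= (1, 0, 2) -> finishes; pool += (1, 0, 1) = (2, 0, 3)
  J7 needs (2, 0, 3) <= (2, 0, 3) -> finishes; pool += (1, 2, 0) = (3, 2, 3)
None of the blocked processes ever fits:
  blocked: J3 wants (6, 4, 5), pool (3, 2, 3) — not enough r1, r3 and r2
  blocked: J2 wants (0, 3, 4), pool (3, 2, 3) — not enough r3 and r2
  blocked: J4 wants (5, 1, 5), pool (3, 2, 3) — not enough r1 and r2
  blocked: J5 wants (4, 5, 4), pool (3, 2, 3) — not enough r1, r3 and r2


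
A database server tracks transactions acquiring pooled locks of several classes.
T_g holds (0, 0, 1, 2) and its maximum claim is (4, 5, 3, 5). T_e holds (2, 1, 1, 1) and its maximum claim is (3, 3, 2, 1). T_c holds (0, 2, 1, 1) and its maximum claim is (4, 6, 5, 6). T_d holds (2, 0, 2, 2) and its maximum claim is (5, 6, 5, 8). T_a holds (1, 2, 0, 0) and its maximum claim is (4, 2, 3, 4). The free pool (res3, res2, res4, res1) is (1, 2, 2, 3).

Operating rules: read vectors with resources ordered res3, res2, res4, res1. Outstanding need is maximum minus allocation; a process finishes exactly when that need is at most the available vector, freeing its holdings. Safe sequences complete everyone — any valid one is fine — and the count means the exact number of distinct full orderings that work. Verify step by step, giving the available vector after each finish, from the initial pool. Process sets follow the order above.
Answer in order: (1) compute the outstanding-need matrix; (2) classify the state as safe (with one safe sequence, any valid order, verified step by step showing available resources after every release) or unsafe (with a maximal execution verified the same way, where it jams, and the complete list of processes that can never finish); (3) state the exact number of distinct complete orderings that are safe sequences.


(1) Need matrix, components ordered res3, res2, res4, res1:
  T_g: (4, 5, 2, 3)
  T_e: (1, 2, 1, 0)
  T_c: (4, 4, 4, 5)
  T_d: (3, 6, 3, 6)
  T_a: (3, 0, 3, 4)
(2) SAFE — a valid safe sequence is T_e, T_a, T_g, T_c, T_d.
Key observation: T_e is the earliest step where a requested resource binds exactly: need (1, 2, 1, 0), pool (1, 2, 2, 3) at its turn.
Step-by-step check:
  pool = (1, 2, 2, 3)
  T_e needs (1, 2, 1, 0) <= (1, 2, 2, 3) -> finishes; pool += (2, 1, 1, 1) = (3, 3, 3, 4)
  T_a needs (3, 0, 3, 4) <= (3, 3, 3, 4) -> finishes; pool += (1, 2, 0, 0) = (4, 5, 3, 4)
  T_g needs (4, 5, 2, 3) <= (4, 5, 3, 4) -> finishes; pool += (0, 0, 1, 2) = (4, 5, 4, 6)
  T_c needs (4, 4, 4, 5) <= (4, 5, 4, 6) -> finishes; pool += (0, 2, 1, 1) = (4, 7, 5, 7)
  T_d needs (3, 6, 3, 6) <= (4, 7, 5, 7) -> finishes; pool += (2, 0, 2, 2) = (6, 7, 7, 9)
(3) Precisely 1 of the possible complete orderings is a safe sequence.


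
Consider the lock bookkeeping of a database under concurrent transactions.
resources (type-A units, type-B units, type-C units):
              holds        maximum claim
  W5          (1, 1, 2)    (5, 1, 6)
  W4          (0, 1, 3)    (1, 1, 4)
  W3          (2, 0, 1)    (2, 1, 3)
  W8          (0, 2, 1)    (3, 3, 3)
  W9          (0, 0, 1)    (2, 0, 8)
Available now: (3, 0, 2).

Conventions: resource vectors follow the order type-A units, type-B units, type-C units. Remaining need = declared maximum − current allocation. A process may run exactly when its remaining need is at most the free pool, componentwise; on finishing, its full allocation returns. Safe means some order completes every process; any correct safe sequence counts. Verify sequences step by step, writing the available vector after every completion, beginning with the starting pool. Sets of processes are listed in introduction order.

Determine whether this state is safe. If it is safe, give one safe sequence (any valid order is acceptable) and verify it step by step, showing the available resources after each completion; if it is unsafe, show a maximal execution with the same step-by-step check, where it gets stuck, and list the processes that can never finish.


SAFE — a valid safe sequence is W4, W3, W8, W5, W9.
Key observation: the first exact fit in this order is W3 — it needs (0, 1, 2) with (3, 1, 5) free, meeting a requested resource to the last unit.
Verifying each step:
  pool = (3, 0, 2)
  W4: need (1, 0, 1) fits (3, 0, 2); releases (0, 1, 3), pool now (3, 1, 5)
  W3: need (0, 1, 2) fits (3, 1, 5); releases (2, 0, 1), pool now (5, 1, 6)
  W8: need (3, 1, 2) fits (5, 1, 6); releases (0, 2, 1), pool now (5, 3, 7)
  W5: need (4, 0, 4) fits (5, 3, 7); releases (1, 1, 2), pool now (6, 4, 9)
  W9: need (2, 0, 7) fits (6, 4, 9); releases (0, 0, 1), pool now (6, 4, 10)


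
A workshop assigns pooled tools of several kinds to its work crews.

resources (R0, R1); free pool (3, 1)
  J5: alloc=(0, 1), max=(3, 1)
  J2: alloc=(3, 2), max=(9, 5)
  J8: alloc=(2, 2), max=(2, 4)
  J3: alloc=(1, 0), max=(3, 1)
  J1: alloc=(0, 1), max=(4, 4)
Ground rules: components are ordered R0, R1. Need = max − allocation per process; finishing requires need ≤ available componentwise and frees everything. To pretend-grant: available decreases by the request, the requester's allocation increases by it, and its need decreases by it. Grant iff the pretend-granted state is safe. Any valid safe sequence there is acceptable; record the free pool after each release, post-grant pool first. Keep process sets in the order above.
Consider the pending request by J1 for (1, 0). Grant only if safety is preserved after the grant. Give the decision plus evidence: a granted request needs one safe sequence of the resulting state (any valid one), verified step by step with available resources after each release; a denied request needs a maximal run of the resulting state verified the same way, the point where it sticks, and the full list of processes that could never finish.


GRANT — the state after the grant stays safe, e.g. via J3, J5, J8, J1, J2.
Key observation: the grant leaves (2, 1) free — enough for J3, whose release restarts the cascade.
Check on the post-grant state, step by step:
  pool = (2, 1)
  run J3 (needs (2, 1), free (2, 1)); after release of (1, 0) the pool is (3, 1)
  run J5 (needs (3, 0), free (3, 1)); after release of (0, 1) the pool is (3, 2)
  run J8 (needs (0, 2), free (3, 2)); after release of (2, 2) the pool is (5, 4)
  run J1 (needs (3, 3), free (5, 4)); after release of (1, 1) the pool is (6, 5)
  run J2 (needs (6, 3), free (6, 5)); after release of (3, 2) the pool is (9, 7)


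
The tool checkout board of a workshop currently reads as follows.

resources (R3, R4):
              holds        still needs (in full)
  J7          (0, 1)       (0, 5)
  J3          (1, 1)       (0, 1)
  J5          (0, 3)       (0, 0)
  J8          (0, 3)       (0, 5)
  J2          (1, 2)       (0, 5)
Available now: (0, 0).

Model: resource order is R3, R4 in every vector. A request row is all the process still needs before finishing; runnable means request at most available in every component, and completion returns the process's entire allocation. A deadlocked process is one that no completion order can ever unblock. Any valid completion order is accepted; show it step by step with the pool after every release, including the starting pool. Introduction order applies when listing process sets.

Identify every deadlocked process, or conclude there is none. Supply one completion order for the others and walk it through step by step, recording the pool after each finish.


Deadlocked set: J7, J8 and J2.
Key observation: the pool after J5, J3 is (1, 4); every surviving request exceeds it in R4, so progress ends there.
The rest can finish in the order J5, J3. Step-by-step check:
  pool = (0, 0)
  J5 needs (0, 0) <= (0, 0) -> finishes; pool += (0, 3) = (0, 3)
  J3 needs (0, 1) <= (0, 3) -> finishes; pool += (1, 1) = (1, 4)
The stuck group stays short no matter what:
  blocked: J7 wants (0, 5), pool (1, 4) — not enough R4
  blocked: J8 wants (0, 5), pool (1, 4) — not enough R4
  blocked: J2 wants (0, 5), pool (1, 4) — not enough R4


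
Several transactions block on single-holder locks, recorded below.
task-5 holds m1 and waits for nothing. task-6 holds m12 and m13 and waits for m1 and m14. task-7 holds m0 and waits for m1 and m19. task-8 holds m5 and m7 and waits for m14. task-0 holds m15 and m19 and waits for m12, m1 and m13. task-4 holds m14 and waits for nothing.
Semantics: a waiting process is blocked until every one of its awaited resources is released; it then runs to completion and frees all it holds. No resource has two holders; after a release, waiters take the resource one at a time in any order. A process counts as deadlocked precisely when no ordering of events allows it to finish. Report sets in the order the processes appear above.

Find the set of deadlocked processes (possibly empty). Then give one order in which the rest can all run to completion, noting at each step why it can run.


The deadlocked set is empty.
Key observation: every chain of waits terminates; starting from the processes that wait on nothing, all the rest unlock in turn.
One completion order for the rest: task-5, task-4, task-6, task-0, task-8, task-7.
Step-by-step check:
  run task-5 (it waits on nothing); releases m1
  run task-4 (it waits on nothing); releases m14
  run task-6 (all its waits — m1 and m14 — are resolved); releases m12 and m13
  run task-0 (all its waits — m12, m1 and m13 — are resolved); releases m15 and m19
  run task-8 (all its waits — m14 — are resolved); releases m5 and m7
  run task-7 (all its waits — m1 and m19 — are resolved); releases m0


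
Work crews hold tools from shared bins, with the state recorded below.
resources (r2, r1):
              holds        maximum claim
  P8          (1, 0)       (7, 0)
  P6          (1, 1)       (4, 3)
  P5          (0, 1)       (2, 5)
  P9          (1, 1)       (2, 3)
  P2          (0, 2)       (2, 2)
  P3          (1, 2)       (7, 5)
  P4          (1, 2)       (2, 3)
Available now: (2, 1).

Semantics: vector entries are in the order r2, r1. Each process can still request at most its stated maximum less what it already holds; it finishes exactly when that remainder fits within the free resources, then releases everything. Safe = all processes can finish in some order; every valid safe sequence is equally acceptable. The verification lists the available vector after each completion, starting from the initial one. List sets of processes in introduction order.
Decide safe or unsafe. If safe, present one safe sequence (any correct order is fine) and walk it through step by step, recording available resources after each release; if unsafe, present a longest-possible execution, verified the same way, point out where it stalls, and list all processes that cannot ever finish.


UNSAFE.
Key observation: P4, P9, P2, P5, P6 can finish, but then (5, 8) is all there is, and the blocked group's r2 demands exceed it.
The run P4, P9, P2, P5, P6 cannot be extended any further. Walking it through:
  pool = (2, 1)
  run P4 (needs (1, 1), free (2, 1)); after release of (1, 2) the pool is (3, 3)
  run P9 (needs (1, 2), free (3, 3)); after release of (1, 1) the pool is (4, 4)
  run P2 (needs (2, 0), free (4, 4)); after release of (0, 2) the pool is (4, 6)
  run P5 (needs (2, 4), free (4, 6)); after release of (0, 1) the pool is (4, 7)
  run P6 (needs (3, 2), free (4, 7)); after release of (1, 1) the pool is (5, 8)
  blocked: P8 wants (6, 0), pool (5, 8) — not enough r2
  blocked: P3 wants (6, 3), pool (5, 8) — not enough r2
Processes that can never finish: P8 and P3.


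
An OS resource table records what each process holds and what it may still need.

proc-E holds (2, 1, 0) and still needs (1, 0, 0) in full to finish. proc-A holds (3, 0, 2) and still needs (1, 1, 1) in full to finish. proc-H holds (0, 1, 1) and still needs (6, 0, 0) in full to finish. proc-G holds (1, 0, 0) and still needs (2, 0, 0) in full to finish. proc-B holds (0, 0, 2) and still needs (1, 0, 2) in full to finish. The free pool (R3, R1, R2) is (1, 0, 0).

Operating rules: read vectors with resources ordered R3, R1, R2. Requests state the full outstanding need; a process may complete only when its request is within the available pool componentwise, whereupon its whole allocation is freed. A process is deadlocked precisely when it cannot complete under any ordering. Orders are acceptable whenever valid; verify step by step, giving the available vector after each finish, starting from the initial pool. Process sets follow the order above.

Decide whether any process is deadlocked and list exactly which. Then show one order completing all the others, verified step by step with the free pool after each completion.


Deadlocked: proc-A, proc-H and proc-B.
Key observation: after proc-E, proc-G the pool peaks at (4, 1, 0), and each blocked process is short somewhere: proc-A on R2; proc-H on R3; proc-B on R2.
A valid finishing order for the others: proc-E, proc-G. Walking it through:
  pool = (1, 0, 0)
  run proc-E (needs (1, 0, 0), free (1, 0, 0)); after release of (2, 1, 0) the pool is (3, 1, 0)
  run proc-G (needs (2, 0, 0), free (3, 1, 0)); after release of (1, 0, 0) the pool is (4, 1, 0)
None of the blocked processes ever fits:
  blocked: proc-A wants (1, 1, 1), pool (4, 1, 0) — not enough R2
  blocked: proc-H wants (6, 0, 0), pool (4, 1, 0) — not enough R3
  blocked: proc-B wants (1, 0, 2), pool (4, 1, 0) — not enough R2


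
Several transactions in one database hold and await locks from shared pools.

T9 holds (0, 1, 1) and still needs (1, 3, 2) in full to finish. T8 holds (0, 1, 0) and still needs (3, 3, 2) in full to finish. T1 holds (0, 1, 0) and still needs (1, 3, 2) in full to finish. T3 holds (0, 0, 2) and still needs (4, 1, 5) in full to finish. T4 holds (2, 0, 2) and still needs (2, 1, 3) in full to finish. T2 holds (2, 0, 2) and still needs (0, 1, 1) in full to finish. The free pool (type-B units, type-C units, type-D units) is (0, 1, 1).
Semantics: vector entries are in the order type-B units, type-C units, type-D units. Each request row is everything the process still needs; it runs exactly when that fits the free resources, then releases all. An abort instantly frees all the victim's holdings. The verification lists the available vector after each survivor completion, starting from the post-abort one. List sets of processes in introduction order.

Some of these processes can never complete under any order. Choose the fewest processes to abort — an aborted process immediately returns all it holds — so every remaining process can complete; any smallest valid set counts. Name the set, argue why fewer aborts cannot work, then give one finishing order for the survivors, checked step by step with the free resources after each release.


Abort T9 and T1.
Key observation: T8 was stuck for good until T9 and T1 gave back (0, 2, 1); in the order shown it finishes at step 4.
Minimality, checking each single-abort alternative: T9 alone leaves T8 blocked (short on type-C units); T8 alone leaves T9 blocked (short on type-C units); T1 alone leaves T9 blocked (short on type-C units); T3 alone leaves T9 blocked (short on type-C units); T4 alone leaves T9 blocked (short on type-C units); T2 alone leaves T9 blocked (short on type-C units).
The survivors complete as T2, T4, T3, T8. Walking it through (starting from the post-abort pool):
  pool = (0, 3, 2)
  run T2 (needs (0, 1, 1), free (0, 3, 2)); after release of (2, 0, 2) the pool is (2, 3, 4)
  run T4 (needs (2, 1, 3), free (2, 3, 4)); after release of (2, 0, 2) the pool is (4, 3, 6)
  run T3 (needs (4, 1, 5), free (4, 3, 6)); after release of (0, 0, 2) the pool is (4, 3, 8)
  run T8 (needs (3, 3, 2), free (4, 3, 8)); after release of (0, 1, 0) the pool is (4, 4, 8)


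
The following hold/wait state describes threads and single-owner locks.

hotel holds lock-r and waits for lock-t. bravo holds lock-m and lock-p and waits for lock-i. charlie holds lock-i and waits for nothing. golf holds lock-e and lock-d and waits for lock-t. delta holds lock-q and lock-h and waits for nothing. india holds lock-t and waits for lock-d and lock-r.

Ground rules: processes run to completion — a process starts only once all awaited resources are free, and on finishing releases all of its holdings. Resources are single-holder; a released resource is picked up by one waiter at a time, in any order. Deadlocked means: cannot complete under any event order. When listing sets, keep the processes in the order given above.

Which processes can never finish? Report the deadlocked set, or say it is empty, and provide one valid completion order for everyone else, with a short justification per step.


Deadlocked: hotel, golf and india.
Key observation: nobody on the ring hotel -> india -> hotel can start until another member finishes, which never happens; golf is caught in further circular waits.
One completion order for the rest: delta, charlie, bravo.
Walking it through:
  delta waits on nothing -> runs at once and releases lock-q and lock-h
  charlie waits on nothing -> runs at once and releases lock-i
  bravo: everything it awaited (lock-i) is free; runs, freeing lock-m and lock-p


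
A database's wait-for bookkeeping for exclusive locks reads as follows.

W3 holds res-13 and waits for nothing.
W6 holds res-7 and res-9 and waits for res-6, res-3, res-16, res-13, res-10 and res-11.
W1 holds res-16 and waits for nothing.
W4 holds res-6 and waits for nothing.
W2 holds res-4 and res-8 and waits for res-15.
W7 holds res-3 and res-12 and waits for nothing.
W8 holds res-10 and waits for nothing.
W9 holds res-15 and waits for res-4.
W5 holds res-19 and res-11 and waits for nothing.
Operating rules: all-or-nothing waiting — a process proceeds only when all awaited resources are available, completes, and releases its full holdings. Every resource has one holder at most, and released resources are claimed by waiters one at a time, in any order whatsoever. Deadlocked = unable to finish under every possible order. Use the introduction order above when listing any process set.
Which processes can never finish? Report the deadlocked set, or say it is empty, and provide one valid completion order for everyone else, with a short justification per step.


Deadlocked: W2 and W9.
Key observation: W2 -> W9 -> W2 is a circular wait — nothing in it can go first; no other process is dragged down with it.
The rest can finish in the order W1, W8, W3, W5, W7, W4, W6.
Walking it through:
  run W1 (it waits on nothing); releases res-16
  run W8 (it waits on nothing); releases res-10
  run W3 (it waits on nothing); releases res-13
  run W5 (it waits on nothing); releases res-19 and res-11
  run W7 (it waits on nothing); releases res-3 and res-12
  run W4 (it waits on nothing); releases res-6
  run W6 (all its waits — res-6, res-3, res-16, res-13, res-10 and res-11 — are resolved); releases res-7 and res-9


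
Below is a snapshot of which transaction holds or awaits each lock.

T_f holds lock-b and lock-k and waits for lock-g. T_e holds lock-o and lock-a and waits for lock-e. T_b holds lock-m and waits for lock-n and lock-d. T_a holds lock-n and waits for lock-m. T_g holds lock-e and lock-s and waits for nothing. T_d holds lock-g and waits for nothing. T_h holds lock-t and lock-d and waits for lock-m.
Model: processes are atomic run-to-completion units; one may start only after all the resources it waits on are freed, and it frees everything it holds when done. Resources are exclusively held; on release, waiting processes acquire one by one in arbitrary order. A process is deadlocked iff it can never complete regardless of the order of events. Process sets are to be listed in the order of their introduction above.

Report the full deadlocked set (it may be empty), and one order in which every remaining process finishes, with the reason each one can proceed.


The deadlocked set is T_b, T_a and T_h.
Key observation: the cycle T_b -> T_a -> T_b can never break — each member waits on the next; T_h is caught in further circular waits.
The rest can finish in the order T_g, T_d, T_f, T_e.
Check, step by step:
  T_g: no waits; runs immediately, freeing lock-e and lock-s
  T_d: no waits; runs immediately, freeing lock-g
  run T_f (all its waits — lock-g — are resolved); releases lock-b and lock-k
  run T_e (all its waits — lock-e — are resolved); releases lock-o and lock-a


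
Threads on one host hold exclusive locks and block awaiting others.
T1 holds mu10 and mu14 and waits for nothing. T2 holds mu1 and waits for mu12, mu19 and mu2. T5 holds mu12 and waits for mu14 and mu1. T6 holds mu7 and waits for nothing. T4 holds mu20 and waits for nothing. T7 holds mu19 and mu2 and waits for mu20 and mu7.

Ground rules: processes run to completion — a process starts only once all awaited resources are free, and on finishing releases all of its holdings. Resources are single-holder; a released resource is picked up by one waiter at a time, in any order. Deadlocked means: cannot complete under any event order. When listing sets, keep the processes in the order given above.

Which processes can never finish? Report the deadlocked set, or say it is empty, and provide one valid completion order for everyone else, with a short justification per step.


The deadlocked set is T2 and T5.
Key observation: the waits loop around T2 -> T5 -> T2 with no way out; no other process is dragged down with it.
A valid finishing order for the others: T1, T4, T6, T7.
Step-by-step check:
  T1: no waits; runs immediately, freeing mu10 and mu14
  T4: no waits; runs immediately, freeing mu20
  T6: no waits; runs immediately, freeing mu7
  T7: everything it awaited (mu20 and mu7) is free; runs, freeing mu19 and mu2


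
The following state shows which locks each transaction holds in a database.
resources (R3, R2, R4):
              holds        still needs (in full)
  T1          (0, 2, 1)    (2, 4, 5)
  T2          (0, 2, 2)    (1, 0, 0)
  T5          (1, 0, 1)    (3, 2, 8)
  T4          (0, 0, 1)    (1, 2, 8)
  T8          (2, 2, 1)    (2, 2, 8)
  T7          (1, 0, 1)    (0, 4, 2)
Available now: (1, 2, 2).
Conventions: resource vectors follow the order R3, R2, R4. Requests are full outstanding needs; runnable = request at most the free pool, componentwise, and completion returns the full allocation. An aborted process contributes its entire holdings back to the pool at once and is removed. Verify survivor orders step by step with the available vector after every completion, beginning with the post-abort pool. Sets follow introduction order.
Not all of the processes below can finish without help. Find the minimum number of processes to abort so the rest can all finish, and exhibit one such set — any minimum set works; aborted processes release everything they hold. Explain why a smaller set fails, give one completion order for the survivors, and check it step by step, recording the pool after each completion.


The answer: abort T5 and T4.
Key observation: T8 had no path to completion before; after the abort of T5 and T4 ((1, 0, 2) returned), step 4 is where it fits.
Minimality, checking each single-abort alternative: T1 alone leaves T5 blocked (short on R3 and R4); T2 alone leaves T5 blocked (short on R3 and R4); T5 alone leaves T4 blocked (short on R4); T4 alone leaves T5 blocked (short on R3 and R4); T8 alone leaves T5 blocked (short on R4); T7 alone leaves T5 blocked (short on R3 and R4).
One survivor order: T2, T7, T1, T8. Check, step by step (post-abort pool first):
  pool = (2, 2, 4)
  T2 needs (1, 0, 0) <= (2, 2, 4) -> finishes; pool += (0, 2, 2) = (2, 4, 6)
  T7 needs (0, 4, 2) <= (2, 4, 6) -> finishes; pool += (1, 0, 1) = (3, 4, 7)
  T1 needs (2, 4, 5) <= (3, 4, 7) -> finishes; pool += (0, 2, 1) = (3, 6, 8)
  T8 needs (2, 2, 8) <= (3, 6, 8) -> finishes; pool += (2, 2, 1) = (5, 8, 9)


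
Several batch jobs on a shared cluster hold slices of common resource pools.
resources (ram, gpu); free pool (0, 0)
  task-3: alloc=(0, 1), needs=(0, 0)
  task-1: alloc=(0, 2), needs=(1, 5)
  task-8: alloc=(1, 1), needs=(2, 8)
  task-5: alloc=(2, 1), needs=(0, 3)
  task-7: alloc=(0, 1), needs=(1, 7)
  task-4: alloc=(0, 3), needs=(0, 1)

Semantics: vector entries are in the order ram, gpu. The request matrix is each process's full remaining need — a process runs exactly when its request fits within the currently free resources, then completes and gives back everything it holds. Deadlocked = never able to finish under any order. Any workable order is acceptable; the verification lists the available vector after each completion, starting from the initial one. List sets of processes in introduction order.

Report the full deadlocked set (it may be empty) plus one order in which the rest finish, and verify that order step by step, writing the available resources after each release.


Nothing here is deadlocked.
Key observation: task-3 leads a chain of completions in which each release enables another process.
A valid finishing order for the others: task-3, task-4, task-5, task-1, task-7, task-8. Step-by-step check:
  pool = (0, 0)
  task-3 needs (0, 0) <= (0, 0) -> finishes; pool += (0, 1) = (0, 1)
  task-4 needs (0, 1) <= (0, 1) -> finishes; pool += (0, 3) = (0, 4)
  task-5 needs (0, 3) <= (0, 4) -> finishes; pool += (2, 1) = (2, 5)
  task-1 needs (1, 5) <= (2, 5) -> finishes; pool += (0, 2) = (2, 7)
  task-7 needs (1, 7) <= (2, 7) -> finishes; pool += (0, 1) = (2, 8)
  task-8 needs (2, 8) <= (2, 8) -> finishes; pool += (1, 1) = (3, 9)


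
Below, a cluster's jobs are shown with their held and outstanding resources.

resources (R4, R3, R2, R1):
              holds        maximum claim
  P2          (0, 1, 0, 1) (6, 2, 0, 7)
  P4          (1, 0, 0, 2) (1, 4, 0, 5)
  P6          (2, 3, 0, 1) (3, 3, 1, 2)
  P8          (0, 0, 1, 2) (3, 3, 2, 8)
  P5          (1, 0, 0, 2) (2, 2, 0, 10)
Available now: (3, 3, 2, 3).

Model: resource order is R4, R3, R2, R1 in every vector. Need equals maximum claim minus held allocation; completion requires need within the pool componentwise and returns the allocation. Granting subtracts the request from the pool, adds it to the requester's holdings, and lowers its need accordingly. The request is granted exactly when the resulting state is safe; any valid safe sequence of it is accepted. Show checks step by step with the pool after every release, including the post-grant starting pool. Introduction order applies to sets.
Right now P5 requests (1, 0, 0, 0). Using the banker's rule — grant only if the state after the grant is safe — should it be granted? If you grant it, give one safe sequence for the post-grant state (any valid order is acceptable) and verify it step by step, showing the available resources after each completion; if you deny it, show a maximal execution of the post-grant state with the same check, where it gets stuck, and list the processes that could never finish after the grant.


GRANT — the state after the grant stays safe, e.g. via P6, P4, P8, P5, P2.
Key observation: the grant leaves (2, 3, 2, 3) free — enough for P6, whose release restarts the cascade.
Step-by-step check of the post-grant state:
  pool = (2, 3, 2, 3)
  P6 needs (1, 0, 1, 1) <= (2, 3, 2, 3) -> finishes; pool += (2, 3, 0, 1) = (4, 6, 2, 4)
  P4 needs (0, 4, 0, 3) <= (4, 6, 2, 4) -> finishes; pool += (1, 0, 0, 2) = (5, 6, 2, 6)
  P8 needs (3, 3, 1, 6) <= (5, 6, 2, 6) -> finishes; pool += (0, 0, 1, 2) = (5, 6, 3, 8)
  P5 needs (0, 2, 0, 8) <= (5, 6, 3, 8) -> finishes; pool += (2, 0, 0, 2) = (7, 6, 3, 10)
  P2 needs (6, 1, 0, 6) <= (7, 6, 3, 10) -> finishes; pool += (0, 1, 0, 1) = (7, 7, 3, 11)


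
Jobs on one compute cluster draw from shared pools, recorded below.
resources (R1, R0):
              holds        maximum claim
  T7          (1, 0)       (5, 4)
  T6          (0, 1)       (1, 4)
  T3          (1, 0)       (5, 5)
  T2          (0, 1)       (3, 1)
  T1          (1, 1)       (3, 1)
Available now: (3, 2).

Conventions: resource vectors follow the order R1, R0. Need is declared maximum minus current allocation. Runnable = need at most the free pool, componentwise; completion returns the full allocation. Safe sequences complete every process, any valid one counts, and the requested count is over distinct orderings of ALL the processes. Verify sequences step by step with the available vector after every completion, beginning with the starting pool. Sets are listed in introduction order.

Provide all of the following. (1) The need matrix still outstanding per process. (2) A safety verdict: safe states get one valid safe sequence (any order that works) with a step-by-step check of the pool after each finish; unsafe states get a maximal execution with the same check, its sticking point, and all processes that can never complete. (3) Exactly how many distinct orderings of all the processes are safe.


(1) Remaining need (order R1, R0):
  T7: (4, 4)
  T6: (1, 3)
  T3: (4, 5)
  T2: (3, 0)
  T1: (2, 0)
(2) The state is SAFE; one workable sequence: T2, T6, T1, T3, T7.
Key observation: the first exact fit in this order is T2 — it needs (3, 0) with (3, 2) free, meeting a requested resource to the last unit.
Walking it through:
  pool = (3, 2)
  T2: need (3, 0) fits (3, 2); releases (0, 1), pool now (3, 3)
  T6: need (1, 3) fits (3, 3); releases (0, 1), pool now (3, 4)
  T1: need (2, 0) fits (3, 4); releases (1, 1), pool now (4, 5)
  T3: need (4, 5) fits (4, 5); releases (1, 0), pool now (5, 5)
  T7: need (4, 4) fits (5, 5); releases (1, 0), pool now (6, 5)
(3) Exactly 11 of the possible complete orderings are safe sequences.


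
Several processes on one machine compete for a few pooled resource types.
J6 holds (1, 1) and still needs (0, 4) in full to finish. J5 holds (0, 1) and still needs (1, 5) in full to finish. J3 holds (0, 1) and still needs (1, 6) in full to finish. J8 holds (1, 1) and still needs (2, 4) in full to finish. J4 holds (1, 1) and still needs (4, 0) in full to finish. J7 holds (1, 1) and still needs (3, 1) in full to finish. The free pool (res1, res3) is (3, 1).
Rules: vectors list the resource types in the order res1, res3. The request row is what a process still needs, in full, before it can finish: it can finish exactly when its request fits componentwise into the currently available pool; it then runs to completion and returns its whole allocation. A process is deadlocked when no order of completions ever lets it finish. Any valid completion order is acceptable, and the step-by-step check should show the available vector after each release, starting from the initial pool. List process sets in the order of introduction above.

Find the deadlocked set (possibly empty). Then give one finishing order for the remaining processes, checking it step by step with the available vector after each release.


The deadlocked set is J6, J5, J3 and J8.
Key observation: no order helps: past J7, J4, the free pool tops out at (5, 3), below what each blocked process needs in res3.
The rest can finish in the order J7, J4. Walking it through:
  pool = (3, 1)
  J7 needs (3, 1) <= (3, 1) -> finishes; pool += (1, 1) = (4, 2)
  J4 needs (4, 0) <= (4, 2) -> finishes; pool += (1, 1) = (5, 3)
The blocked processes can never fit:
  blocked: J6 wants (0, 4), pool (5, 3) — not enough res3
  blocked: J5 wants (1, 5), pool (5, 3) — not enough res3
  blocked: J3 wants (1, 6), pool (5, 3) — not enough res3
  blocked: J8 wants (2, 4), pool (5, 3) — not enough res3


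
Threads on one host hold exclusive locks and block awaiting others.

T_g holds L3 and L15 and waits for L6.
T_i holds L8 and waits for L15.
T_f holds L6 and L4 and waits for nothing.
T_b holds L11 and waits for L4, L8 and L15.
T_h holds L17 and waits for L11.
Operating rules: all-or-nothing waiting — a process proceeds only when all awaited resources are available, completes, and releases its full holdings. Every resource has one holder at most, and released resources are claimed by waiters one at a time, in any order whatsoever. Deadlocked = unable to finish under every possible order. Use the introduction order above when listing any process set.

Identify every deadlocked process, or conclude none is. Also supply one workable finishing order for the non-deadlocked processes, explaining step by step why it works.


No process is deadlocked.
Key observation: the waits form no ring: some process can always run, and its releases unblock the others one by one.
A valid finishing order for the others: T_f, T_g, T_i, T_b, T_h.
Walking it through:
  run T_f (it waits on nothing); releases L6 and L4
  T_g: everything it awaited (L6) is free; runs, freeing L3 and L15
  T_i: everything it awaited (L15) is free; runs, freeing L8
  T_b: everything it awaited (L4, L8 and L15) is free; runs, freeing L11
  T_h: everything it awaited (L11) is free; runs, freeing L17


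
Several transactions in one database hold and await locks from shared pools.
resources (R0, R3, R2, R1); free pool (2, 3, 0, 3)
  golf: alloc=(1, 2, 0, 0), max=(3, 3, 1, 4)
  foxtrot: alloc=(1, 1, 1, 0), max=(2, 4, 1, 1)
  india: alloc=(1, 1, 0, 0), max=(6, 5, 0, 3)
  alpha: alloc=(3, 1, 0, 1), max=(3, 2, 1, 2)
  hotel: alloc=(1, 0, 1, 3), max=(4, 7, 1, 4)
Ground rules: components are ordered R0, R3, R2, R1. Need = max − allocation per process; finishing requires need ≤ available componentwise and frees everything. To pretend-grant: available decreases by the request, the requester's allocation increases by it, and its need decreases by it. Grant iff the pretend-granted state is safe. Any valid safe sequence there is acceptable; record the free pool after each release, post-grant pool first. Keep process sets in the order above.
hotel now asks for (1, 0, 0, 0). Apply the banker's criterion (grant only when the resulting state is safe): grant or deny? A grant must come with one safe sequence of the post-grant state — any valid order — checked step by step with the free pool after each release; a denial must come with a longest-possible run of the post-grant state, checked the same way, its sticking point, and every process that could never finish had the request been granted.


GRANT. The post-grant state is safe; one safe sequence: foxtrot, alpha, golf, hotel, india.
Key observation: after the grant the pool drops to (1, 3, 0, 3), which still lets foxtrot finish first and unwind the rest.
Step-by-step check of the post-grant state:
  pool = (1, 3, 0, 3)
  foxtrot needs (1, 3, 0, 1) <= (1, 3, 0, 3) -> finishes; pool += (1, 1, 1, 0) = (2, 4, 1, 3)
  alpha needs (0, 1, 1, 1) <= (2, 4, 1, 3) -> finishes; pool += (3, 1, 0, 1) = (5, 5, 1, 4)
  golf needs (2, 1, 1, 4) <= (5, 5, 1, 4) -> finishes; pool += (1, 2, 0, 0) = (6, 7, 1, 4)
  hotel needs (2, 7, 0, 1) <= (6, 7, 1, 4) -> finishes; pool += (2, 0, 1, 3) = (8, 7, 2, 7)
  india needs (5, 4, 0, 3) <= (8, 7, 2, 7) -> finishes; pool += (1, 1, 0, 0) = (9, 8, 2, 7)
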